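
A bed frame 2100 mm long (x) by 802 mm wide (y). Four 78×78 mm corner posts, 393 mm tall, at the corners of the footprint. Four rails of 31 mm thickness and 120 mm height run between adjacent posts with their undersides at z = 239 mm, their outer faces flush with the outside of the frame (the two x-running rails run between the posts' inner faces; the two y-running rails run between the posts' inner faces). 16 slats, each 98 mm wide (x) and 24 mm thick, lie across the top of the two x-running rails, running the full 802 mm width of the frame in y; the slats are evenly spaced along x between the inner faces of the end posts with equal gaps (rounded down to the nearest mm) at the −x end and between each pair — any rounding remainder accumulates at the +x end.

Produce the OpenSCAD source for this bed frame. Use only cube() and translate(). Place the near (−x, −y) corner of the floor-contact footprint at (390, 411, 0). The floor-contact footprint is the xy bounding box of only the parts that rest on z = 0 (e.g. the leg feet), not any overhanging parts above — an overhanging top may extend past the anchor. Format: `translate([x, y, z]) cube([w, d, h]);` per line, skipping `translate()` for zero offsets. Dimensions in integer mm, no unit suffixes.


translate([390, 411, 0]) cube([78, 78, 393]);
translate([390, 1135, 0]) cube([78, 78, 393]);
translate([2412, 411, 0]) cube([78, 78, 393]);
translate([2412, 1135, 0]) cube([78, 78, 393]);
translate([468, 411, 239]) cube([1944, 31, 120]);
translate([468, 1182, 239]) cube([1944, 31, 120]);
translate([390, 489, 239]) cube([31, 646, 120]);
translate([2459, 489, 239]) cube([31, 646, 120]);
translate([490, 411, 359]) cube([98, 802, 24]);
translate([610, 411, 359]) cube([98, 802, 24]);
translate([730, 411, 359]) cube([98, 802, 24]);
translate([850, 411, 359]) cube([98, 802, 24]);
translate([970, 411, 359]) cube([98, 802, 24]);
translate([1090, 411, 359]) cube([98, 802, 24]);
translate([1210, 411, 359]) cube([98, 802, 24]);
translate([1330, 411, 359]) cube([98, 802, 24]);
translate([1450, 411, 359]) cube([98, 802, 24]);
translate([1570, 411, 359]) cube([98, 802, 24]);
translate([1690, 411, 359]) cube([98, 802, 24]);
translate([1810, 411, 359]) cube([98, 802, 24]);
translate([1930, 411, 359]) cube([98, 802, 24]);
translate([2050, 411, 359]) cube([98, 802, 24]);
translate([2170, 411, 359]) cube([98, 802, 24]);
translate([2290, 411, 359]) cube([98, 802, 24]);


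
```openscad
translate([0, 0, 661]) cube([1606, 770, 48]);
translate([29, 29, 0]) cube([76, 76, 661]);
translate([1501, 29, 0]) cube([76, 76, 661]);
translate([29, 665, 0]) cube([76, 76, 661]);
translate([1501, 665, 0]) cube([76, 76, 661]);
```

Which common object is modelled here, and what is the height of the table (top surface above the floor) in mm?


A table. The table height is 709 mm.

A 1606×770×48 slab sits at z = 661 on four 76 mm square posts — a table. The top surface is at 661 + 48 = 709 mm.


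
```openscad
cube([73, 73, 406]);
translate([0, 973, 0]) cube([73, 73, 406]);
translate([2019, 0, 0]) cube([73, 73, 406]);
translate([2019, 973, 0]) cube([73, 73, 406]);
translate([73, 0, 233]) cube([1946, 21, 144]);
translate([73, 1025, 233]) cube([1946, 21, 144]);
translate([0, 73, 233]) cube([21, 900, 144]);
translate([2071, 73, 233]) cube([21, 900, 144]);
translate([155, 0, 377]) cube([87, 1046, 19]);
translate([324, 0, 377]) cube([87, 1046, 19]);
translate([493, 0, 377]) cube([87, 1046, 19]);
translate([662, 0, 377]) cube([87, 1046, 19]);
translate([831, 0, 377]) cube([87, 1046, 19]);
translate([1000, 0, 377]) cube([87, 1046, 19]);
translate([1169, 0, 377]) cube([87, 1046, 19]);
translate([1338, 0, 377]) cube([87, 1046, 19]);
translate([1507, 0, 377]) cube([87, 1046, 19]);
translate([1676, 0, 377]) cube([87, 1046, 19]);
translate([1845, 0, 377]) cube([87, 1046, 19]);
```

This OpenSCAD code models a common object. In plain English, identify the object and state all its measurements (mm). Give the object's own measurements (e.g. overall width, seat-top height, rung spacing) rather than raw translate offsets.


A bed frame 2092 mm long (x) by 1046 mm wide (y). Four 73×73 mm corner posts, 406 mm tall, at the corners of the footprint. Four rails of 21 mm thickness and 144 mm height run between adjacent posts with their undersides at z = 233 mm, their outer faces flush with the outside of the frame (the two x-running rails run between the posts' inner faces; the two y-running rails run between the posts' inner faces). 11 slats, each 87 mm wide (x) and 19 mm thick, lie across the top of the two x-running rails, running the full 1046 mm width of the frame in y; along x they sit between the end posts with a 82 mm gap after the −x posts and between neighbouring slats, leaving 87 mm before the +x posts.


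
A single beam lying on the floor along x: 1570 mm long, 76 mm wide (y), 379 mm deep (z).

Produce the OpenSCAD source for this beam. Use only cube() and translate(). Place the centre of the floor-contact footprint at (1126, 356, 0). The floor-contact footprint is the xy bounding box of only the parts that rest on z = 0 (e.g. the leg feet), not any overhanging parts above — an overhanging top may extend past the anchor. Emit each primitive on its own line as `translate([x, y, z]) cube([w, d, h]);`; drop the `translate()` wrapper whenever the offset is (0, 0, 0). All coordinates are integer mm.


translate([341, 318, 0]) cube([1570, 76, 379]);


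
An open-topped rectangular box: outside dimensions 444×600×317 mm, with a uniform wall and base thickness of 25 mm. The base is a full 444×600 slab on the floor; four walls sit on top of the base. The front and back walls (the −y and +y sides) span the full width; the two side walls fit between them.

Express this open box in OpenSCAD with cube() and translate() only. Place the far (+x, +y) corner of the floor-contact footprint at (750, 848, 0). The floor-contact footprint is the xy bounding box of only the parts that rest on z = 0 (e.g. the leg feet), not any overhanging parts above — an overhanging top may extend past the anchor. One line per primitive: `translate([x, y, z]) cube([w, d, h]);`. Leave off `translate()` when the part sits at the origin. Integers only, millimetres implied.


translate([306, 248, 0]) cube([444, 600, 25]);
translate([306, 248, 25]) cube([444, 25, 292]);
translate([306, 823, 25]) cube([444, 25, 292]);
translate([306, 273, 25]) cube([25, 550, 292]);
translate([725, 273, 25]) cube([25, 550, 292]);


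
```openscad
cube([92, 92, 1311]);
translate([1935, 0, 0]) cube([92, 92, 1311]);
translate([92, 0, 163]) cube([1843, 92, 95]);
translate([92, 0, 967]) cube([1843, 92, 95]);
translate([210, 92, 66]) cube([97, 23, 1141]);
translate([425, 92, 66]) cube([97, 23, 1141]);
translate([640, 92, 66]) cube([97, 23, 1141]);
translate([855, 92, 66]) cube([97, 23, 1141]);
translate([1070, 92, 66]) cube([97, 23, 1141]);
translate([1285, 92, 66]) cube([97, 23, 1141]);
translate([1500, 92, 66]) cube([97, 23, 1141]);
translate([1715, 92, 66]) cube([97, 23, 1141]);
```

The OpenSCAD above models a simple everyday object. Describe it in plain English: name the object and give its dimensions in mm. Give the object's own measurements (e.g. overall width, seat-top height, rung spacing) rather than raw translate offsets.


A fence section. Two 92×92 mm posts, 1311 mm tall, stand on the floor with a clear span of 1843 mm between their inner faces. Two horizontal rails of 92×95 mm section span the gap between the posts with their undersides at z = 163 mm and z = 967 mm, flush with the posts' −y face. 8 pickets, each 97 mm wide, 23 mm thick and 1141 mm tall, are fixed to the +y face of the rails with their bottoms at z = 66 mm, spaced across the span with a 118 mm gap after the −x post and between neighbouring pickets, with 123 mm left before the +x post.


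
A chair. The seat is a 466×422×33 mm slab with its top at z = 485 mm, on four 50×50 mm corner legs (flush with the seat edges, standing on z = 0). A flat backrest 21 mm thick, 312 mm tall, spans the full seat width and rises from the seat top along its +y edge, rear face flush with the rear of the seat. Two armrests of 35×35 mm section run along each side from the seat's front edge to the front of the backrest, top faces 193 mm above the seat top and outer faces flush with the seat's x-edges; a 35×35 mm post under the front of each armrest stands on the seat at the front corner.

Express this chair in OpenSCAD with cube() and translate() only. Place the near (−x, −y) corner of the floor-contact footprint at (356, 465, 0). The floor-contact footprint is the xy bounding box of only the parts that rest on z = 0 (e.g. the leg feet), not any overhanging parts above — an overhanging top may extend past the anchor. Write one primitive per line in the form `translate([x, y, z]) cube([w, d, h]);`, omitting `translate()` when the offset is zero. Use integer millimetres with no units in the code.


translate([356, 465, 452]) cube([466, 422, 33]);
translate([356, 465, 0]) cube([50, 50, 452]);
translate([772, 465, 0]) cube([50, 50, 452]);
translate([356, 837, 0]) cube([50, 50, 452]);
translate([772, 837, 0]) cube([50, 50, 452]);
translate([356, 866, 485]) cube([466, 21, 312]);
translate([356, 465, 643]) cube([35, 401, 35]);
translate([787, 465, 643]) cube([35, 401, 35]);
translate([356, 465, 485]) cube([35, 35, 158]);
translate([787, 465, 485]) cube([35, 35, 158]);


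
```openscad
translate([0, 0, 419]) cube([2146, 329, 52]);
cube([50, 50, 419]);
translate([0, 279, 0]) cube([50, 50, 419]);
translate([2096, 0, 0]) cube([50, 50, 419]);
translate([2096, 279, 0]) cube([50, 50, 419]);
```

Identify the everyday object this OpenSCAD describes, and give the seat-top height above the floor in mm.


A bench. The seat-top height is 471 mm.

A long slab on four corner posts — a bench. The slab sits at z = 419 with thickness 52, so the top is 419 + 52 = 471 mm.


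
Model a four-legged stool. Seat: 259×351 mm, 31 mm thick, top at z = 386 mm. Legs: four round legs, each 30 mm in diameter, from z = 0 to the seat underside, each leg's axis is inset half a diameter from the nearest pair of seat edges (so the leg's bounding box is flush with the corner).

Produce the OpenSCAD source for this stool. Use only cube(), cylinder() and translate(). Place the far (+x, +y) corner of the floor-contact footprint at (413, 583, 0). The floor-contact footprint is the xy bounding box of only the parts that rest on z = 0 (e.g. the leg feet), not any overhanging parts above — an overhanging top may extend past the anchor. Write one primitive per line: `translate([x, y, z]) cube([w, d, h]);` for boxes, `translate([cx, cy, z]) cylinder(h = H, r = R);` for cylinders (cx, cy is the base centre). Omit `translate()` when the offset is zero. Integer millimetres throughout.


translate([154, 232, 355]) cube([259, 351, 31]);
translate([169, 247, 0]) cylinder(h = 355, r = 15);
translate([398, 247, 0]) cylinder(h = 355, r = 15);
translate([169, 568, 0]) cylinder(h = 355, r = 15);
translate([398, 568, 0]) cylinder(h = 355, r = 15);


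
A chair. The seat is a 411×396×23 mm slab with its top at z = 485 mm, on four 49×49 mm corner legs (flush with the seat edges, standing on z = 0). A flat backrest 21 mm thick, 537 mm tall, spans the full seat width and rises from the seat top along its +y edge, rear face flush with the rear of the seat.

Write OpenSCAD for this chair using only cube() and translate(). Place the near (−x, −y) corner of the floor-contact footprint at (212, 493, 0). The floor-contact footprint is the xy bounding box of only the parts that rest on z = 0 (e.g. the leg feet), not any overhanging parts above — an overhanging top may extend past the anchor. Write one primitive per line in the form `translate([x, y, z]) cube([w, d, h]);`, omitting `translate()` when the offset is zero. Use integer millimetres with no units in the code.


translate([212, 493, 462]) cube([411, 396, 23]);
translate([212, 493, 0]) cube([49, 49, 462]);
translate([574, 493, 0]) cube([49, 49, 462]);
translate([212, 840, 0]) cube([49, 49, 462]);
translate([574, 840, 0]) cube([49, 49, 462]);
translate([212, 868, 485]) cube([411, 21, 537]);


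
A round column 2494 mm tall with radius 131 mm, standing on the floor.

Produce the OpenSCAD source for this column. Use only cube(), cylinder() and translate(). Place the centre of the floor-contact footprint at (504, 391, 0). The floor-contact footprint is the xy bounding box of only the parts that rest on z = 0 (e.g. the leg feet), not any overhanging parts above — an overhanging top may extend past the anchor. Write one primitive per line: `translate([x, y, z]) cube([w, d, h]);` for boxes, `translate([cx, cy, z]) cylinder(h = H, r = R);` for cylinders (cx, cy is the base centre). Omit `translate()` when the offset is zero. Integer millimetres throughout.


translate([504, 391, 0]) cylinder(h = 2494, r = 131);


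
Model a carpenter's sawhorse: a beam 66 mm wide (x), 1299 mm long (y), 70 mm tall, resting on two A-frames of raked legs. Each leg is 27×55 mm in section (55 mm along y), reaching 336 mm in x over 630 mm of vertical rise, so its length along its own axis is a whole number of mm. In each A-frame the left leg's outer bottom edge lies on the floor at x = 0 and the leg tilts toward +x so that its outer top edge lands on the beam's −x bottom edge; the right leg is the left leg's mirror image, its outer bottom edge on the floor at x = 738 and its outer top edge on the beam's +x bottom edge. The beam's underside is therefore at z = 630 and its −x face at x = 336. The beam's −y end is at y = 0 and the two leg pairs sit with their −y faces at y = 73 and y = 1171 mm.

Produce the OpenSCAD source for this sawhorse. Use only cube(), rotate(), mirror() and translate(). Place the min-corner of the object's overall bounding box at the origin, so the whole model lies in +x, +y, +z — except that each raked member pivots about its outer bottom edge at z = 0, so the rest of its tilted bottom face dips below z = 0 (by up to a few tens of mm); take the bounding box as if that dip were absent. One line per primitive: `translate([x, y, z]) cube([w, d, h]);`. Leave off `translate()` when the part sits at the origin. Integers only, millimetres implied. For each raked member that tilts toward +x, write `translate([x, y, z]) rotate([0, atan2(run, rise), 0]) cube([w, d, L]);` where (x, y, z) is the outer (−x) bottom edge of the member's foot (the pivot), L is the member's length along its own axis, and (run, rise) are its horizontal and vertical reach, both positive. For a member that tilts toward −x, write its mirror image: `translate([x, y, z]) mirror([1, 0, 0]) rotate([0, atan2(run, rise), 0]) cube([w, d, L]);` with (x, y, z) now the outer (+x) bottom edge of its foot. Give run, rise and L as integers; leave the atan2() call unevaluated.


translate([336, 0, 630]) cube([66, 1299, 70]);
translate([0, 73, 0]) rotate([0, atan2(336, 630), 0]) cube([27, 55, 714]);
translate([738, 73, 0]) mirror([1, 0, 0]) rotate([0, atan2(336, 630), 0]) cube([27, 55, 714]);
translate([0, 1171, 0]) rotate([0, atan2(336, 630), 0]) cube([27, 55, 714]);
translate([738, 1171, 0]) mirror([1, 0, 0]) rotate([0, atan2(336, 630), 0]) cube([27, 55, 714]);


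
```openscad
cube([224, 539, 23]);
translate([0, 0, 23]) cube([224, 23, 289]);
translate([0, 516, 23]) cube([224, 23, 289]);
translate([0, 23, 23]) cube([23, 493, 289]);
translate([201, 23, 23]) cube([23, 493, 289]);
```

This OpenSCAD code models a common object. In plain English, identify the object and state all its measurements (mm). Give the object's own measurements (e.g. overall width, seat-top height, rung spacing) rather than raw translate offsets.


An open-topped rectangular box: outside dimensions 224×539×312 mm, with a uniform wall and base thickness of 23 mm. The base is a full 224×539 slab on the floor; four walls sit on top of the base. The front and back walls (the −y and +y sides) span the full width; the two side walls fit between them.


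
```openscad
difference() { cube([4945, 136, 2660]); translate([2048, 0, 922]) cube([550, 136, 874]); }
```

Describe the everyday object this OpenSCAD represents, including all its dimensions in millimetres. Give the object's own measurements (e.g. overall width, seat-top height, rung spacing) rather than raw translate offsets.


A wall 4945 mm long (x), 136 mm thick (y), 2660 mm tall, with a rectangular window opening cut through it. The opening is 550 mm wide and 874 mm tall; its sill is at z = 922 mm and its near (−x) edge is 2048 mm from the wall's −x end. The opening passes through the full wall thickness.


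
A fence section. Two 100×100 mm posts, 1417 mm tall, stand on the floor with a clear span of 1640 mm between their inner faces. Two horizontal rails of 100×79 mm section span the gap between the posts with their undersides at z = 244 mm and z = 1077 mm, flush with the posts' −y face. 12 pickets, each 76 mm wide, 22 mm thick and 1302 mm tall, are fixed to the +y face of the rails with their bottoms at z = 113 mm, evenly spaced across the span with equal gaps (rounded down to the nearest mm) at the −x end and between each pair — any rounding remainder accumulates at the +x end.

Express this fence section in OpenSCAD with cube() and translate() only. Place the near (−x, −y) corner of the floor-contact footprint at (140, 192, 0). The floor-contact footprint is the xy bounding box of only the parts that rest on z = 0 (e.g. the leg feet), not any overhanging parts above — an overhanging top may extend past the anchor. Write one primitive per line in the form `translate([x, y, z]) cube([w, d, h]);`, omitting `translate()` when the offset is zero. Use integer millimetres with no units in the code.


translate([140, 192, 0]) cube([100, 100, 1417]);
translate([1880, 192, 0]) cube([100, 100, 1417]);
translate([240, 192, 244]) cube([1640, 100, 79]);
translate([240, 192, 1077]) cube([1640, 100, 79]);
translate([296, 292, 113]) cube([76, 22, 1302]);
translate([428, 292, 113]) cube([76, 22, 1302]);
translate([560, 292, 113]) cube([76, 22, 1302]);
translate([692, 292, 113]) cube([76, 22, 1302]);
translate([824, 292, 113]) cube([76, 22, 1302]);
translate([956, 292, 113]) cube([76, 22, 1302]);
translate([1088, 292, 113]) cube([76, 22, 1302]);
translate([1220, 292, 113]) cube([76, 22, 1302]);
translate([1352, 292, 113]) cube([76, 22, 1302]);
translate([1484, 292, 113]) cube([76, 22, 1302]);
translate([1616, 292, 113]) cube([76, 22, 1302]);
translate([1748, 292, 113]) cube([76, 22, 1302]);


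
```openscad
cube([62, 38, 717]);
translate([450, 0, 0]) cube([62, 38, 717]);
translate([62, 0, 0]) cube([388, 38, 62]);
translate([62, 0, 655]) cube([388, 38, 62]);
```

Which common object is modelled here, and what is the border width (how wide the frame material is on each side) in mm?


A picture frame. The border width is 62 mm.

Four thin pieces enclosing a rectangular opening — a picture frame. The two full-height stiles are 717 mm tall; the top rail sits at z = 655 and is 62 mm tall, so the border above the opening is 717 − 655 = 62 mm, matching the stile x-width.


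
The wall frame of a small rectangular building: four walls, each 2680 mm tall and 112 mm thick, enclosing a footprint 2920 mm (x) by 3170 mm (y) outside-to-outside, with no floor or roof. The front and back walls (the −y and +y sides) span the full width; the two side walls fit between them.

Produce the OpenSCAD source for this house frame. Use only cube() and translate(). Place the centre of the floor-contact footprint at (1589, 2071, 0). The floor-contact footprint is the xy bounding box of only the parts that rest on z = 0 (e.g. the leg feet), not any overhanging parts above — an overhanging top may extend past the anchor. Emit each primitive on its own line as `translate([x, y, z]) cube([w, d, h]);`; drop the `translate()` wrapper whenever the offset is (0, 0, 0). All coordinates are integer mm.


translate([129, 486, 0]) cube([2920, 112, 2680]);
translate([129, 3544, 0]) cube([2920, 112, 2680]);
translate([129, 598, 0]) cube([112, 2946, 2680]);
translate([2937, 598, 0]) cube([112, 2946, 2680]);


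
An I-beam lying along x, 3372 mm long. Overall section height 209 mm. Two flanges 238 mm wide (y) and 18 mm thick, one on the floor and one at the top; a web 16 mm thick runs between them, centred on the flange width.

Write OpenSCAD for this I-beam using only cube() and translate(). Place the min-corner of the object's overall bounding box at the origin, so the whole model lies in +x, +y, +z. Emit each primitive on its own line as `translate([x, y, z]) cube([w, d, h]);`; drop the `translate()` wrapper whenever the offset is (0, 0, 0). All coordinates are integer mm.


cube([3372, 238, 18]);
translate([0, 111, 18]) cube([3372, 16, 173]);
translate([0, 0, 191]) cube([3372, 238, 18]);


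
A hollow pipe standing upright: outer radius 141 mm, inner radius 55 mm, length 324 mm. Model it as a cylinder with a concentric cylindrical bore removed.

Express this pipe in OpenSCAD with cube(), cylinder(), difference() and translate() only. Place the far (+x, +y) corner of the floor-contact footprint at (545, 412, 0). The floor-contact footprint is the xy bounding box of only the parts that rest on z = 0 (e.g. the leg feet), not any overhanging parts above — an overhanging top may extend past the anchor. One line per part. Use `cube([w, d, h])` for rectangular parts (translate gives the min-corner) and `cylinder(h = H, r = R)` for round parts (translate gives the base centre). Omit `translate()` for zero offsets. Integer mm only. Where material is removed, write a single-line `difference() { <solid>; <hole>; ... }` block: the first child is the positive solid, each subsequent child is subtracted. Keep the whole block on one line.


difference() { translate([404, 271, 0]) cylinder(h = 324, r = 141); translate([404, 271, 0]) cylinder(h = 324, r = 55); }


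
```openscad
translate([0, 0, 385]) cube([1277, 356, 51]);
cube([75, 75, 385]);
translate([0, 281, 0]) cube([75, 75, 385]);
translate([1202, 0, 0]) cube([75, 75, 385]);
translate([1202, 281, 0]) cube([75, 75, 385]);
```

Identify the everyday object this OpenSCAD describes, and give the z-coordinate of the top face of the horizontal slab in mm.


A bench. The seat-top height is 436 mm.

A long slab on four corner posts — a bench. The slab sits at z = 385 with thickness 51, so the top is 385 + 51 = 436 mm.


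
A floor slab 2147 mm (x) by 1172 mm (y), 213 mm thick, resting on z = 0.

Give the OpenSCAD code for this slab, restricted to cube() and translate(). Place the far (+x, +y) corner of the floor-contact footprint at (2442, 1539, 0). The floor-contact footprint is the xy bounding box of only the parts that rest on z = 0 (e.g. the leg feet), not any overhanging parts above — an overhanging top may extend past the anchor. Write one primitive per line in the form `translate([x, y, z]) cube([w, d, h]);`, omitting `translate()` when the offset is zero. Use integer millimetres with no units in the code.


translate([295, 367, 0]) cube([2147, 1172, 213]);


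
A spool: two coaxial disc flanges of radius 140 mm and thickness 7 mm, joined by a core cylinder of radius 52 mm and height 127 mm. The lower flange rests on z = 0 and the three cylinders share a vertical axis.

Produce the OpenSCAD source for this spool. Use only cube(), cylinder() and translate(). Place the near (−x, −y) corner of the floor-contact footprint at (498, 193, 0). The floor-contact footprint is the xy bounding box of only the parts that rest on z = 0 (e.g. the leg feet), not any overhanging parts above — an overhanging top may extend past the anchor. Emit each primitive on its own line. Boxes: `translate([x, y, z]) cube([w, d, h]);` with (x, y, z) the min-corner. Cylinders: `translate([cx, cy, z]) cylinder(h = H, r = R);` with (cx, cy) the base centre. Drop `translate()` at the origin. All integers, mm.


translate([638, 333, 0]) cylinder(h = 7, r = 140);
translate([638, 333, 7]) cylinder(h = 127, r = 52);
translate([638, 333, 134]) cylinder(h = 7, r = 140);


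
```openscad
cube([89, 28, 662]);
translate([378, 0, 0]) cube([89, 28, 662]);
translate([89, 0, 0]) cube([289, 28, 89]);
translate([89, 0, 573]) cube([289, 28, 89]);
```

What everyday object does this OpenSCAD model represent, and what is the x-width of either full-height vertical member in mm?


A picture frame. The border width is 89 mm.

Four thin pieces enclosing a rectangular opening — a picture frame. The two full-height stiles are 662 mm tall; the top rail sits at z = 573 and is 89 mm tall, so the border above the opening is 662 − 573 = 89 mm, matching the stile x-width.


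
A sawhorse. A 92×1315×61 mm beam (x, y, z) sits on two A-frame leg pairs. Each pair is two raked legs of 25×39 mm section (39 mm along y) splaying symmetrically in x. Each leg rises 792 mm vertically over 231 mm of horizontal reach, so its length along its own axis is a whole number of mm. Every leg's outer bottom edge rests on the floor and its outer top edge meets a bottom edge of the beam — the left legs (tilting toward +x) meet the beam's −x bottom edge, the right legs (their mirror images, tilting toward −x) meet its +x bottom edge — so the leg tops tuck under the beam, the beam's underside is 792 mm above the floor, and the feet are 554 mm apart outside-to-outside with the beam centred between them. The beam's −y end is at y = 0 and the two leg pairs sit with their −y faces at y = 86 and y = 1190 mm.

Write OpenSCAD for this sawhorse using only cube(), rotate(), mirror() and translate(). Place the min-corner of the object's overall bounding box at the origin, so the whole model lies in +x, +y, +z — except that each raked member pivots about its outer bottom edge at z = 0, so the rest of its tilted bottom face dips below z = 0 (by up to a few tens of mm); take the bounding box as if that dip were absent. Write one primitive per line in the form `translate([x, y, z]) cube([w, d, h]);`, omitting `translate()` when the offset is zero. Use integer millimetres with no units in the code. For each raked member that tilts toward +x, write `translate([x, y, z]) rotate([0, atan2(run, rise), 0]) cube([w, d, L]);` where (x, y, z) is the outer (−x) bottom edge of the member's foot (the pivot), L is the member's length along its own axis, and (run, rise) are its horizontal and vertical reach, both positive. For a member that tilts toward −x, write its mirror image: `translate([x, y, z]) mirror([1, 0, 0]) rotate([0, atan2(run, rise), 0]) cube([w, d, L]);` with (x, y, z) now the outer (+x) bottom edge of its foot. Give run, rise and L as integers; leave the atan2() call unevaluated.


translate([231, 0, 792]) cube([92, 1315, 61]);
translate([0, 86, 0]) rotate([0, atan2(231, 792), 0]) cube([25, 39, 825]);
translate([554, 86, 0]) mirror([1, 0, 0]) rotate([0, atan2(231, 792), 0]) cube([25, 39, 825]);
translate([0, 1190, 0]) rotate([0, atan2(231, 792), 0]) cube([25, 39, 825]);
translate([554, 1190, 0]) mirror([1, 0, 0]) rotate([0, atan2(231, 792), 0]) cube([25, 39, 825]);


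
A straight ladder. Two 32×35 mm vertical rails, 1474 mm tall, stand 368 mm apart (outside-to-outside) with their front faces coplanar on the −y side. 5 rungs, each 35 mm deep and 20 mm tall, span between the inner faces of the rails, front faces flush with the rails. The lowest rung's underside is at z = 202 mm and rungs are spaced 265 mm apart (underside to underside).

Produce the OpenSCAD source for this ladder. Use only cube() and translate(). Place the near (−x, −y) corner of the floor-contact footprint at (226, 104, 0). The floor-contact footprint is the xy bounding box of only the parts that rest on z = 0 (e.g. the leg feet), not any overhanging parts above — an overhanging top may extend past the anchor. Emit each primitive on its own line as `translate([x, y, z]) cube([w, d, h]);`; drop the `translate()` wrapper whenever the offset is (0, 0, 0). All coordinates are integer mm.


// rung span = 368 - 2*32 = 304
// rung[k] z = 202 + k*265
translate([226, 104, 0]) cube([32, 35, 1474]);
translate([562, 104, 0]) cube([32, 35, 1474]);
translate([258, 104, 202]) cube([304, 35, 20]);
translate([258, 104, 467]) cube([304, 35, 20]);
translate([258, 104, 732]) cube([304, 35, 20]);
translate([258, 104, 997]) cube([304, 35, 20]);
translate([258, 104, 1262]) cube([304, 35, 20]);


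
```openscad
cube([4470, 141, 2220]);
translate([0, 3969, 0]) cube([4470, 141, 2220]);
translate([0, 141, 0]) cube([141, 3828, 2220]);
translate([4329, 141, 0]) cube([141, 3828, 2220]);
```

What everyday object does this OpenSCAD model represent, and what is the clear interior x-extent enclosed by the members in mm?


A house (or room) frame. The interior width is 4188 mm.

Four 2220 mm walls enclosing a rectangle with no floor or roof — a room or house frame. Outside width is 4470 mm and wall thickness is 141 mm, so the interior width is 4470 − 2 × 141 = 4188 mm.


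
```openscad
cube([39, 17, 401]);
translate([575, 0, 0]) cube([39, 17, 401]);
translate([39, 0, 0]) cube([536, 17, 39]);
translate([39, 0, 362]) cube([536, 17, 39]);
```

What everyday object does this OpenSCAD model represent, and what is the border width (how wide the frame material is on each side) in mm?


A picture frame. The border width is 39 mm.

Four thin pieces enclosing a rectangular opening — a picture frame. The two full-height stiles are 401 mm tall; the top rail sits at z = 362 and is 39 mm tall, so the border above the opening is 401 − 362 = 39 mm, matching the stile x-width.


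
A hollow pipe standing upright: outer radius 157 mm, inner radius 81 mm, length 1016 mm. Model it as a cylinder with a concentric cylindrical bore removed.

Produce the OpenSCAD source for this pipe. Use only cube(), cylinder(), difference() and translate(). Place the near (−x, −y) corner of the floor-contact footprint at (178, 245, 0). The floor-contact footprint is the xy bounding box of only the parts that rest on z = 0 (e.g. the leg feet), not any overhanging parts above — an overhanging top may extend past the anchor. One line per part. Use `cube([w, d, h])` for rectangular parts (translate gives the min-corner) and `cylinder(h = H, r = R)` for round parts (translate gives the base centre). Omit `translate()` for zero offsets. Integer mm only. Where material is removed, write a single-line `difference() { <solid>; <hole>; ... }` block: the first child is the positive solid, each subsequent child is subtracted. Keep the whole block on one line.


difference() { translate([335, 402, 0]) cylinder(h = 1016, r = 157); translate([335, 402, 0]) cylinder(h = 1016, r = 81); }


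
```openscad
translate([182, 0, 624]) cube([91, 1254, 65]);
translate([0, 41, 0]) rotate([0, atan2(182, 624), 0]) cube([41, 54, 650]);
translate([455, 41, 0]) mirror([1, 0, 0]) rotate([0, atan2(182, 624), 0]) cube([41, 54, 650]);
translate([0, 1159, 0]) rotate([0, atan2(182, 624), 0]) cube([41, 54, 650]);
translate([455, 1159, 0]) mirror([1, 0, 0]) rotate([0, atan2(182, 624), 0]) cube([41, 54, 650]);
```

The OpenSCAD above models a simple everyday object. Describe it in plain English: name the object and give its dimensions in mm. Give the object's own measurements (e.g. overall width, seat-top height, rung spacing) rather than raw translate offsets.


A sawhorse. A 91×1254×65 mm beam (x, y, z) sits on two A-frame leg pairs. Each pair is two raked legs of 41×54 mm section (54 mm along y) splaying symmetrically in x. Each leg rises 624 mm vertically over 182 mm of horizontal reach and is 650 mm long along its own axis. Every leg's outer bottom edge rests on the floor and its outer top edge meets a bottom edge of the beam — the left legs (tilting toward +x) meet the beam's −x bottom edge, the right legs (their mirror images, tilting toward −x) meet its +x bottom edge — so the leg tops tuck under the beam, the beam's underside is 624 mm above the floor, and the feet are 455 mm apart outside-to-outside with the beam centred between them. The two leg pairs are set in 41 mm from either end of the beam.


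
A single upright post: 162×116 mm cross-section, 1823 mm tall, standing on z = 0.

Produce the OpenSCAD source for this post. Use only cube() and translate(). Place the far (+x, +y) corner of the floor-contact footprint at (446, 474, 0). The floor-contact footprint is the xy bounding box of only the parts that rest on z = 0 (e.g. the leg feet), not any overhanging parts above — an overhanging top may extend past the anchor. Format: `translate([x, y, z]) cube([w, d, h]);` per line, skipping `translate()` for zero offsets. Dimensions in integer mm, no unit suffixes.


translate([284, 358, 0]) cube([162, 116, 1823]);


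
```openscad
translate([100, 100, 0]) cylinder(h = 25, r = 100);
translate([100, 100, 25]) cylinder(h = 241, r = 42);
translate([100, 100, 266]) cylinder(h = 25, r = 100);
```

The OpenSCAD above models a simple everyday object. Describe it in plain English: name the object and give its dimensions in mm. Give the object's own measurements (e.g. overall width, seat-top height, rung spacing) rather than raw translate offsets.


A spool: two coaxial disc flanges of radius 100 mm and thickness 25 mm, joined by a core cylinder of radius 42 mm and height 241 mm. The lower flange rests on z = 0 and the three cylinders share a vertical axis.


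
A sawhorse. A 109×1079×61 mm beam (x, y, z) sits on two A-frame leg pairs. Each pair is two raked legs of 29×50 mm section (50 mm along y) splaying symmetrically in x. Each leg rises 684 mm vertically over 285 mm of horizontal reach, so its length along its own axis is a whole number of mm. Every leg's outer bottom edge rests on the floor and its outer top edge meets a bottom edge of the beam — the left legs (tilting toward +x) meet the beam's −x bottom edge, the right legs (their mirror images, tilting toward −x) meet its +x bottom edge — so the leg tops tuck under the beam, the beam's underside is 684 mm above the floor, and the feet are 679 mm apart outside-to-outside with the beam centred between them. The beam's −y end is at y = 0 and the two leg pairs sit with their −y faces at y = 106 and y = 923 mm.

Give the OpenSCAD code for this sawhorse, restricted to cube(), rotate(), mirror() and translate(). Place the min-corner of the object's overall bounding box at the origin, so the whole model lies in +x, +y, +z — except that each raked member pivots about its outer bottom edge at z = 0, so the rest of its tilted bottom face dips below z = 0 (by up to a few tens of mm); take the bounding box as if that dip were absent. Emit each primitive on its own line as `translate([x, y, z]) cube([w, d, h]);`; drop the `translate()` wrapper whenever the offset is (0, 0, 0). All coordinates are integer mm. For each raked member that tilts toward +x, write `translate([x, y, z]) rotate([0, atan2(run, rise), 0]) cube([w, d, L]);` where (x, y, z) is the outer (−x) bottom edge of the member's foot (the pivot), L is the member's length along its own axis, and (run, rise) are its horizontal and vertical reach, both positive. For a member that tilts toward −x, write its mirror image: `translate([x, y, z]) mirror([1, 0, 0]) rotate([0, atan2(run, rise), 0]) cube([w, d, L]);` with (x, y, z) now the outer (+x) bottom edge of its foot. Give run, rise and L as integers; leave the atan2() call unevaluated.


translate([285, 0, 684]) cube([109, 1079, 61]);
translate([0, 106, 0]) rotate([0, atan2(285, 684), 0]) cube([29, 50, 741]);
translate([679, 106, 0]) mirror([1, 0, 0]) rotate([0, atan2(285, 684), 0]) cube([29, 50, 741]);
translate([0, 923, 0]) rotate([0, atan2(285, 684), 0]) cube([29, 50, 741]);
translate([679, 923, 0]) mirror([1, 0, 0]) rotate([0, atan2(285, 684), 0]) cube([29, 50, 741]);


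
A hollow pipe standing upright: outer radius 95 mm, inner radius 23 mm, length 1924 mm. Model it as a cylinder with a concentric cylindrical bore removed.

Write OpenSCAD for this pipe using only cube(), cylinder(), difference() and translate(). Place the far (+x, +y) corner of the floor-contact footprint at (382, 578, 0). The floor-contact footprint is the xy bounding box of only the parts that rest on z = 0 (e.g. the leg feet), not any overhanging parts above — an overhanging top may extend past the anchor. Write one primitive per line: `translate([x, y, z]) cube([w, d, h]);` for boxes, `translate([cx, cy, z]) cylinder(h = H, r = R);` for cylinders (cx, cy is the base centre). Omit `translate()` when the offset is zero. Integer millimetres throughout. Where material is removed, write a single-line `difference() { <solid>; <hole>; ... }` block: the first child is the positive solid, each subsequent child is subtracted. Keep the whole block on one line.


difference() { translate([287, 483, 0]) cylinder(h = 1924, r = 95); translate([287, 483, 0]) cylinder(h = 1924, r = 23); }


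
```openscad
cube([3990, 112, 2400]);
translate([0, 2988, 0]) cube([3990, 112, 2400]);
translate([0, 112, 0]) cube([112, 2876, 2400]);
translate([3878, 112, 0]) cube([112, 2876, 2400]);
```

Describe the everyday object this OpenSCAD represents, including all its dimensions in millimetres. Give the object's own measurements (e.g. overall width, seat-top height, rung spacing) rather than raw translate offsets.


The wall frame of a small rectangular building: four walls, each 2400 mm tall and 112 mm thick, enclosing a footprint 3990 mm (x) by 3100 mm (y) outside-to-outside, with no floor or roof. The front and back walls (the −y and +y sides) span the full width; the two side walls fit between them.


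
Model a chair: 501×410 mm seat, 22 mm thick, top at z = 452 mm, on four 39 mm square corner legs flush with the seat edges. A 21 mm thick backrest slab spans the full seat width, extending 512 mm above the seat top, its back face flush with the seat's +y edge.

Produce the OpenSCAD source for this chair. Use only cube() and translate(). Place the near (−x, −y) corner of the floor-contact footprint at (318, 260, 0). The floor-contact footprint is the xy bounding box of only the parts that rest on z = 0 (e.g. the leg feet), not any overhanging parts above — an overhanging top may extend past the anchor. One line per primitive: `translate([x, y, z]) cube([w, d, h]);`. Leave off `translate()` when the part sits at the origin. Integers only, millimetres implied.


// leg_h = 452 - 22 = 430
translate([318, 260, 430]) cube([501, 410, 22]);
translate([318, 260, 0]) cube([39, 39, 430]);
translate([780, 260, 0]) cube([39, 39, 430]);
translate([318, 631, 0]) cube([39, 39, 430]);
translate([780, 631, 0]) cube([39, 39, 430]);
translate([318, 649, 452]) cube([501, 21, 512]);


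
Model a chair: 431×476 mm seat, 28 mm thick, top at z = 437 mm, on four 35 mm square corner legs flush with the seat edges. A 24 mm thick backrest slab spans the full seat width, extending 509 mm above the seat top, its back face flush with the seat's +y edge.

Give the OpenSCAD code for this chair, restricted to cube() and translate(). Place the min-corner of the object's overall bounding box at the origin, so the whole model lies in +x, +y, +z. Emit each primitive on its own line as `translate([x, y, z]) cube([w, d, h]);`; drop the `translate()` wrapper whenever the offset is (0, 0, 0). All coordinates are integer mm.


translate([0, 0, 409]) cube([431, 476, 28]);
cube([35, 35, 409]);
translate([396, 0, 0]) cube([35, 35, 409]);
translate([0, 441, 0]) cube([35, 35, 409]);
translate([396, 441, 0]) cube([35, 35, 409]);
translate([0, 452, 437]) cube([431, 24, 509]);


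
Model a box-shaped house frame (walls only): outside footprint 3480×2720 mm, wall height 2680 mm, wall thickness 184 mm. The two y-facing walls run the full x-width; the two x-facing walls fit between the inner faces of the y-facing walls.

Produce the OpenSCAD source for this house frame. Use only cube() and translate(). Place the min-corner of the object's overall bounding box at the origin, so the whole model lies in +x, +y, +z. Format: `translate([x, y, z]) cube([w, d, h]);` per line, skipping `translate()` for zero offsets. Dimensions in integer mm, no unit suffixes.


cube([3480, 184, 2680]);
translate([0, 2536, 0]) cube([3480, 184, 2680]);
translate([0, 184, 0]) cube([184, 2352, 2680]);
translate([3296, 184, 0]) cube([184, 2352, 2680]);
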